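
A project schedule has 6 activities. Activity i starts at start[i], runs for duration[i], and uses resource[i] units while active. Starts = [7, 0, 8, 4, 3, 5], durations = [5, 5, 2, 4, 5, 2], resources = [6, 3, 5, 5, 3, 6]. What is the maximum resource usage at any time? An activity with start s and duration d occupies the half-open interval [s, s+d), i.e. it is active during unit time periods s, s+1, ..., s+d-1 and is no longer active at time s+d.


Each activity i is active on [start_i, start_i + duration_i).
Compute total resource usage per time slot:
  t=0: active resources = [3], total = 3
  t=1: active resources = [3], total = 3
  t=2: active resources = [3], total = 3
  t=3: active resources = [3, 3], total = 6
  t=4: active resources = [3, 5, 3], total = 11
  t=5: active resources = [5, 3, 6], total = 14
  t=6: active resources = [5, 3, 6], total = 14
  t=7: active resources = [6, 5, 3], total = 14
  t=8: active resources = [6, 5], total = 11
  t=9: active resources = [6, 5], total = 11
  t=10: active resources = [6], total = 6
  t=11: active resources = [6], total = 6
Peak resource demand = 14

14


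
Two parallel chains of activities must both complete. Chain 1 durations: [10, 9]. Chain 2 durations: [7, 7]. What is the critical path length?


Path A total = 10 + 9 = 19
Path B total = 7 + 7 = 14
Critical path = longest path = max(19, 14) = 19

19


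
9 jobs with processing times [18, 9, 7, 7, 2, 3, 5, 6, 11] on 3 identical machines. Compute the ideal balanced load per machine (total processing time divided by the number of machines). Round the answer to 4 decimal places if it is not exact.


Total processing time = 18 + 9 + 7 + 7 + 2 + 3 + 5 + 6 + 11 = 68
Number of machines = 3
Ideal balanced load = 68 / 3 = 22.6667

22.6667


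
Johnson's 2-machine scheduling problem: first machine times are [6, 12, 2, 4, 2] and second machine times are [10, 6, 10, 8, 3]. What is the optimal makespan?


Apply Johnson's rule:
  Group 1 (a <= b): [(3, 2, 10), (5, 2, 3), (4, 4, 8), (1, 6, 10)]
  Group 2 (a > b): [(2, 12, 6)]
Optimal job order: [3, 5, 4, 1, 2]
Schedule:
  Job 3: M1 done at 2, M2 done at 12
  Job 5: M1 done at 4, M2 done at 15
  Job 4: M1 done at 8, M2 done at 23
  Job 1: M1 done at 14, M2 done at 33
  Job 2: M1 done at 26, M2 done at 39
Makespan = 39

39


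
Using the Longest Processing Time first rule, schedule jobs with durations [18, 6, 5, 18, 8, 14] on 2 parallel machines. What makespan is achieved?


Sort jobs in decreasing order (LPT): [18, 18, 14, 8, 6, 5]
Assign each job to the least loaded machine:
  Machine 1: jobs [18, 14, 5], load = 37
  Machine 2: jobs [18, 8, 6], load = 32
Makespan = max load = 37

37


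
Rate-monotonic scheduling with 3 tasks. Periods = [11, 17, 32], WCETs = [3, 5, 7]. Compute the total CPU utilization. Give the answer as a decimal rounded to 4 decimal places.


Compute individual utilizations (exact fractions):
  Task 1: C/T = 3/11 (approx. 0.2727)
  Task 2: C/T = 5/17 (approx. 0.2941)
  Task 3: C/T = 7/32 (approx. 0.2188)
Total utilization U = 3/11 + 5/17 + 7/32 = 4701/5984
Rounded to 4 decimal places: U = 0.7856
RM (Liu & Layland) bound for 3 tasks = 0.779763; compare with U = 4701/5984 (approx. 0.785595)
bound < U <= 1, so the RM sufficient condition is not met (inconclusive; an exact test such as response-time analysis is needed).

0.7856


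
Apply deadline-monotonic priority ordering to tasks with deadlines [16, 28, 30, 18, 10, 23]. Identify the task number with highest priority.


Sort tasks by relative deadline (ascending):
  Task 5: deadline = 10
  Task 1: deadline = 16
  Task 4: deadline = 18
  Task 6: deadline = 23
  Task 2: deadline = 28
  Task 3: deadline = 30
Priority order (highest first): [5, 1, 4, 6, 2, 3]
Highest priority task = 5

5


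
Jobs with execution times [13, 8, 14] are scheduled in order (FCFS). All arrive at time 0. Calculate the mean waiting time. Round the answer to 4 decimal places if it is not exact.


FCFS order (as given): [13, 8, 14]
Waiting times:
  Job 1: wait = 0
  Job 2: wait = 13
  Job 3: wait = 21
Sum of waiting times = 34
Average waiting time = 34/3 = 11.3333

11.3333


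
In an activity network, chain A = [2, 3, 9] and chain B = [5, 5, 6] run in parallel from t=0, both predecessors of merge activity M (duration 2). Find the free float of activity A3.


ES(A3) = sum of predecessors on chain A = 5
EF(A3) = ES + duration = 5 + 9 = 14
Successor of A3 is M. ES(M) = max(sum(A), sum(B)) = max(14, 16) = 16
Free float = ES(successor) - EF(current) = 16 - 14 = 2

2


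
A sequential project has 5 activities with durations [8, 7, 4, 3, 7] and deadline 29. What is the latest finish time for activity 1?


LF(activity 1) = deadline - sum of successor durations
Successors: activities 2 through 5 with durations [7, 4, 3, 7]
Sum of successor durations = 21
LF = 29 - 21 = 8

8


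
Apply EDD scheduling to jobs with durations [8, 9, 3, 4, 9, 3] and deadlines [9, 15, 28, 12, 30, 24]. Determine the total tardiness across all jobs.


Sort by due date (EDD order): [(8, 9), (4, 12), (9, 15), (3, 24), (3, 28), (9, 30)]
Compute completion times and tardiness:
  Job 1: p=8, d=9, C=8, tardiness=max(0,8-9)=0
  Job 2: p=4, d=12, C=12, tardiness=max(0,12-12)=0
  Job 3: p=9, d=15, C=21, tardiness=max(0,21-15)=6
  Job 4: p=3, d=24, C=24, tardiness=max(0,24-24)=0
  Job 5: p=3, d=28, C=27, tardiness=max(0,27-28)=0
  Job 6: p=9, d=30, C=36, tardiness=max(0,36-30)=6
Total tardiness = 12

12


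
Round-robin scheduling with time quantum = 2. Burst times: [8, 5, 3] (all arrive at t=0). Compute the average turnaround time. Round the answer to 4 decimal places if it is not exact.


Time quantum = 2
Execution trace:
  J1 runs 2 units, time = 2
  J2 runs 2 units, time = 4
  J3 runs 2 units, time = 6
  J1 runs 2 units, time = 8
  J2 runs 2 units, time = 10
  J3 runs 1 units, time = 11
  J1 runs 2 units, time = 13
  J2 runs 1 units, time = 14
  J1 runs 2 units, time = 16
Finish times: [16, 14, 11]
Average turnaround = 41/3 = 13.6667

13.6667


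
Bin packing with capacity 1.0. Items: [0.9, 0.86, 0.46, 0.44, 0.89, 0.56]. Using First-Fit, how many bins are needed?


Place items sequentially using First-Fit:
  Item 0.9 -> new Bin 1
  Item 0.86 -> new Bin 2
  Item 0.46 -> new Bin 3
  Item 0.44 -> Bin 3 (now 0.9)
  Item 0.89 -> new Bin 4
  Item 0.56 -> new Bin 5
Total bins used = 5

5


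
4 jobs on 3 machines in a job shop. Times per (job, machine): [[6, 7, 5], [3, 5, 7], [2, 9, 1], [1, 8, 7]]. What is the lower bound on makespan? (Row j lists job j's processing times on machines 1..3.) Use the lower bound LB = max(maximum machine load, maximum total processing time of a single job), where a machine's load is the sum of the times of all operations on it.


Machine loads:
  Machine 1: 6 + 3 + 2 + 1 = 12
  Machine 2: 7 + 5 + 9 + 8 = 29
  Machine 3: 5 + 7 + 1 + 7 = 20
Max machine load = 29
Job totals:
  Job 1: 18
  Job 2: 15
  Job 3: 12
  Job 4: 16
Max job total = 18
Lower bound = max(29, 18) = 29

29


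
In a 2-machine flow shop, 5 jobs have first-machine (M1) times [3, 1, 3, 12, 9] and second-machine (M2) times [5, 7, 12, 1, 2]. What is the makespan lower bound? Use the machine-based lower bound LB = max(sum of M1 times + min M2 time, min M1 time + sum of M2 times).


LB1 = sum(M1 times) + min(M2 times) = 28 + 1 = 29
LB2 = min(M1 times) + sum(M2 times) = 1 + 27 = 28
Lower bound = max(LB1, LB2) = max(29, 28) = 29

29


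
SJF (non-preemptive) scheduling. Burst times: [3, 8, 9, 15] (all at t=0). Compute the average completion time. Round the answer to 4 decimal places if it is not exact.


SJF order (ascending): [3, 8, 9, 15]
Completion times:
  Job 1: burst=3, C=3
  Job 2: burst=8, C=11
  Job 3: burst=9, C=20
  Job 4: burst=15, C=35
Average completion = 69/4 = 17.25

17.25


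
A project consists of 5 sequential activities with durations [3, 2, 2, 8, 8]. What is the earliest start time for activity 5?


Activity 5 starts after activities 1 through 4 complete.
Predecessor durations: [3, 2, 2, 8]
ES = 3 + 2 + 2 + 8 = 15

15


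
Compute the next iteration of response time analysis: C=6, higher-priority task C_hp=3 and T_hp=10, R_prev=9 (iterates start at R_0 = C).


R_next = C + ceil(R_prev / T_hp) * C_hp
ceil(9 / 10) = ceil(0.9) = 1
Interference = 1 * 3 = 3
R_next = 6 + 3 = 9
R_next = R_prev, so the iteration has converged (response time = 9).

9


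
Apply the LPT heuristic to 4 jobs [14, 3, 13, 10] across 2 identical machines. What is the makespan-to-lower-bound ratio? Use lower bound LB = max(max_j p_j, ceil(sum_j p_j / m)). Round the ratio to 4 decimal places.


LPT order: [14, 13, 10, 3]
Machine loads after assignment: [17, 23]
LPT makespan = 23
Lower bound = max(max_job, ceil(total/2)) = max(14, 20) = 20
Ratio = 23 / 20 = 1.15

1.15


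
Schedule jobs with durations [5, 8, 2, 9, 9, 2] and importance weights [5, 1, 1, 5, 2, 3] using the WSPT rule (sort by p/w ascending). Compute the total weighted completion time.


Compute p/w ratios and sort ascending (WSPT): [(2, 3), (5, 5), (9, 5), (2, 1), (9, 2), (8, 1)]
Compute weighted completion times:
  Job (p=2,w=3): C=2, w*C=3*2=6
  Job (p=5,w=5): C=7, w*C=5*7=35
  Job (p=9,w=5): C=16, w*C=5*16=80
  Job (p=2,w=1): C=18, w*C=1*18=18
  Job (p=9,w=2): C=27, w*C=2*27=54
  Job (p=8,w=1): C=35, w*C=1*35=35
Total weighted completion time = 228

228


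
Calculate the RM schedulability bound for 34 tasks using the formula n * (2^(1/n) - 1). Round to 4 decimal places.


Compute 2^(1/34) = 1.0205959096
Subtract 1: 1.0205959096 - 1 = 0.0205959096
Multiply by n: 34 * 0.0205959096 = 0.7002609264
Round to 4 dp: 0.7003

0.7003


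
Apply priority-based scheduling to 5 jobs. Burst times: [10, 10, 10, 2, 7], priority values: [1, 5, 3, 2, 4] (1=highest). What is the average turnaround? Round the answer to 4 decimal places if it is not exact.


Sort by priority (ascending = highest first):
Order: [(1, 10), (2, 2), (3, 10), (4, 7), (5, 10)]
Completion times:
  Priority 1, burst=10, C=10
  Priority 2, burst=2, C=12
  Priority 3, burst=10, C=22
  Priority 4, burst=7, C=29
  Priority 5, burst=10, C=39
Average turnaround = 112/5 = 22.4

22.4


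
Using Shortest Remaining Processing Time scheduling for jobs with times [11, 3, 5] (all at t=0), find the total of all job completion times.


Since all jobs arrive at t=0, SRPT equals SPT ordering.
SPT order: [3, 5, 11]
Completion times:
  Job 1: p=3, C=3
  Job 2: p=5, C=8
  Job 3: p=11, C=19
Total completion time = 3 + 8 + 19 = 30

30


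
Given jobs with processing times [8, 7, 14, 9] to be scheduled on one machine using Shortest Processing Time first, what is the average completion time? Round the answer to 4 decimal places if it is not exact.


Sort jobs by processing time (SPT order): [7, 8, 9, 14]
Compute completion times sequentially:
  Job 1: processing = 7, completes at 7
  Job 2: processing = 8, completes at 15
  Job 3: processing = 9, completes at 24
  Job 4: processing = 14, completes at 38
Sum of completion times = 84
Average completion time = 84/4 = 21.0

21.0


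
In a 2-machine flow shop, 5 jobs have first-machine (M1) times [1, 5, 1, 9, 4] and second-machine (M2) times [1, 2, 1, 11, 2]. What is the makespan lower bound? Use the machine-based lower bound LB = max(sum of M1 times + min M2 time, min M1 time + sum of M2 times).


LB1 = sum(M1 times) + min(M2 times) = 20 + 1 = 21
LB2 = min(M1 times) + sum(M2 times) = 1 + 17 = 18
Lower bound = max(LB1, LB2) = max(21, 18) = 21

21


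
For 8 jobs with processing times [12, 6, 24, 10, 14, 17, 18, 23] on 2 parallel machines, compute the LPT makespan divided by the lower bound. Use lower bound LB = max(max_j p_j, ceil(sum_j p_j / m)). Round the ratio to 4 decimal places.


LPT order: [24, 23, 18, 17, 14, 12, 10, 6]
Machine loads after assignment: [61, 63]
LPT makespan = 63
Lower bound = max(max_job, ceil(total/2)) = max(24, 62) = 62
Ratio = 63 / 62 = 1.0161

1.0161


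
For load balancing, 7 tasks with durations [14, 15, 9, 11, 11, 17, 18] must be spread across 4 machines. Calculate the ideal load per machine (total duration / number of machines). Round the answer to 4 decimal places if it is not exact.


Total processing time = 14 + 15 + 9 + 11 + 11 + 17 + 18 = 95
Number of machines = 4
Ideal balanced load = 95 / 4 = 23.75

23.75


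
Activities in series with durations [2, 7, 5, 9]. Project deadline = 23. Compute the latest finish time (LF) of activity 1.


LF(activity 1) = deadline - sum of successor durations
Successors: activities 2 through 4 with durations [7, 5, 9]
Sum of successor durations = 21
LF = 23 - 21 = 2

2


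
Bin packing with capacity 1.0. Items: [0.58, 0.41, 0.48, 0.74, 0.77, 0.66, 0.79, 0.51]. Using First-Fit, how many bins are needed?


Place items sequentially using First-Fit:
  Item 0.58 -> new Bin 1
  Item 0.41 -> Bin 1 (now 0.99)
  Item 0.48 -> new Bin 2
  Item 0.74 -> new Bin 3
  Item 0.77 -> new Bin 4
  Item 0.66 -> new Bin 5
  Item 0.79 -> new Bin 6
  Item 0.51 -> Bin 2 (now 0.99)
Total bins used = 6

6


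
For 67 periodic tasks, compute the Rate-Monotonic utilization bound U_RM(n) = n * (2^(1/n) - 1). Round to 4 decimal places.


Compute 2^(1/67) = 1.0103991798
Subtract 1: 1.0103991798 - 1 = 0.0103991798
Multiply by n: 67 * 0.0103991798 = 0.6967450466
Round to 4 dp: 0.6967

0.6967


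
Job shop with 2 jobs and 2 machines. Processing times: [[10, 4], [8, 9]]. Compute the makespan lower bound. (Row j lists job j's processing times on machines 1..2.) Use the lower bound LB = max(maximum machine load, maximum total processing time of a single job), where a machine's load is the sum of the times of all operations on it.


Machine loads:
  Machine 1: 10 + 8 = 18
  Machine 2: 4 + 9 = 13
Max machine load = 18
Job totals:
  Job 1: 14
  Job 2: 17
Max job total = 17
Lower bound = max(18, 17) = 18

18


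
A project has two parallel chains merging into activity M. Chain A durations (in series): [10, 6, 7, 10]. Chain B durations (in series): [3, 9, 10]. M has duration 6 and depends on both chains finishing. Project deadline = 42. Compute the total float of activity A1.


Forward pass: ES(A1) = sum of predecessors on chain A = 0
EF = ES + duration = 0 + 10 = 10
Backward pass: LF(M) = deadline = 42; LS(M) = 42 - 6 = 36
LF(A1) = LS(M) - sum(successors on chain A) = 36 - 23 = 13
LS = LF - duration = 13 - 10 = 3
Total float = LS - ES = 3 - 0 = 3

3


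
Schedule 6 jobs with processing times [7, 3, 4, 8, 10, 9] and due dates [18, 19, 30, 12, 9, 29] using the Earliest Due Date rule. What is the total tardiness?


Sort by due date (EDD order): [(10, 9), (8, 12), (7, 18), (3, 19), (9, 29), (4, 30)]
Compute completion times and tardiness:
  Job 1: p=10, d=9, C=10, tardiness=max(0,10-9)=1
  Job 2: p=8, d=12, C=18, tardiness=max(0,18-12)=6
  Job 3: p=7, d=18, C=25, tardiness=max(0,25-18)=7
  Job 4: p=3, d=19, C=28, tardiness=max(0,28-19)=9
  Job 5: p=9, d=29, C=37, tardiness=max(0,37-29)=8
  Job 6: p=4, d=30, C=41, tardiness=max(0,41-30)=11
Total tardiness = 42

42


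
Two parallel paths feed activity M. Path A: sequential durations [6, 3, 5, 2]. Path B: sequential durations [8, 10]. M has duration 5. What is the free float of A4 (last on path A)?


ES(A4) = sum of predecessors on chain A = 14
EF(A4) = ES + duration = 14 + 2 = 16
Successor of A4 is M. ES(M) = max(sum(A), sum(B)) = max(16, 18) = 18
Free float = ES(successor) - EF(current) = 18 - 16 = 2

2


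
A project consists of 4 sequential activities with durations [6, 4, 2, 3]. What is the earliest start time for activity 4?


Activity 4 starts after activities 1 through 3 complete.
Predecessor durations: [6, 4, 2]
ES = 6 + 4 + 2 = 12

12


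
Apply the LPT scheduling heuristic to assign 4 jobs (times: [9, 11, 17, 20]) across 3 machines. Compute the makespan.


Sort jobs in decreasing order (LPT): [20, 17, 11, 9]
Assign each job to the least loaded machine:
  Machine 1: jobs [20], load = 20
  Machine 2: jobs [17], load = 17
  Machine 3: jobs [11, 9], load = 20
Makespan = max load = 20

20


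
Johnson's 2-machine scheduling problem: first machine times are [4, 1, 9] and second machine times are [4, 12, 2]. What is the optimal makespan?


Apply Johnson's rule:
  Group 1 (a <= b): [(2, 1, 12), (1, 4, 4)]
  Group 2 (a > b): [(3, 9, 2)]
Optimal job order: [2, 1, 3]
Schedule:
  Job 2: M1 done at 1, M2 done at 13
  Job 1: M1 done at 5, M2 done at 17
  Job 3: M1 done at 14, M2 done at 19
Makespan = 19

19


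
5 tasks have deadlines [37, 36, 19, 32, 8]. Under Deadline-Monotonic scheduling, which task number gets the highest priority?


Sort tasks by relative deadline (ascending):
  Task 5: deadline = 8
  Task 3: deadline = 19
  Task 4: deadline = 32
  Task 2: deadline = 36
  Task 1: deadline = 37
Priority order (highest first): [5, 3, 4, 2, 1]
Highest priority task = 5

5


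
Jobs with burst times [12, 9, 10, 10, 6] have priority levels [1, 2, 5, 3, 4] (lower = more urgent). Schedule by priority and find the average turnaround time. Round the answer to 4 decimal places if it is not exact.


Sort by priority (ascending = highest first):
Order: [(1, 12), (2, 9), (3, 10), (4, 6), (5, 10)]
Completion times:
  Priority 1, burst=12, C=12
  Priority 2, burst=9, C=21
  Priority 3, burst=10, C=31
  Priority 4, burst=6, C=37
  Priority 5, burst=10, C=47
Average turnaround = 148/5 = 29.6

29.6


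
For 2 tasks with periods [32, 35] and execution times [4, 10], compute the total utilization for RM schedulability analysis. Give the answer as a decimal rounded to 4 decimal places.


Compute individual utilizations (exact fractions):
  Task 1: C/T = 4/32 = 1/8 (approx. 0.125)
  Task 2: C/T = 10/35 = 2/7 (approx. 0.2857)
Total utilization U = 1/8 + 2/7 = 23/56
Rounded to 4 decimal places: U = 0.4107
RM (Liu & Layland) bound for 2 tasks = 0.828427; compare with U = 23/56 (approx. 0.410714)
U <= bound, so schedulable by RM sufficient condition.

0.4107


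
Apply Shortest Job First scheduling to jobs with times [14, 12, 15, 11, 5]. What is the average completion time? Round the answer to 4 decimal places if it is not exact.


SJF order (ascending): [5, 11, 12, 14, 15]
Completion times:
  Job 1: burst=5, C=5
  Job 2: burst=11, C=16
  Job 3: burst=12, C=28
  Job 4: burst=14, C=42
  Job 5: burst=15, C=57
Average completion = 148/5 = 29.6

29.6


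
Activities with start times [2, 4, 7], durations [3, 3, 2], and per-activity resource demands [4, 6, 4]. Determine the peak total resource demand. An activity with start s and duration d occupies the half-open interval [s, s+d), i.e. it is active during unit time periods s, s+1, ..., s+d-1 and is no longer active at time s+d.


Each activity i is active on [start_i, start_i + duration_i).
Compute total resource usage per time slot:
  t=0: active resources = [], total = 0
  t=1: active resources = [], total = 0
  t=2: active resources = [4], total = 4
  t=3: active resources = [4], total = 4
  t=4: active resources = [4, 6], total = 10
  t=5: active resources = [6], total = 6
  t=6: active resources = [6], total = 6
  t=7: active resources = [4], total = 4
  t=8: active resources = [4], total = 4
Peak resource demand = 10

10


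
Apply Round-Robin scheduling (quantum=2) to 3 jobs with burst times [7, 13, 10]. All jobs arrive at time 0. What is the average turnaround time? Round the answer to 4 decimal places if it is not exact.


Time quantum = 2
Execution trace:
  J1 runs 2 units, time = 2
  J2 runs 2 units, time = 4
  J3 runs 2 units, time = 6
  J1 runs 2 units, time = 8
  J2 runs 2 units, time = 10
  J3 runs 2 units, time = 12
  J1 runs 2 units, time = 14
  J2 runs 2 units, time = 16
  J3 runs 2 units, time = 18
  J1 runs 1 units, time = 19
  J2 runs 2 units, time = 21
  J3 runs 2 units, time = 23
  J2 runs 2 units, time = 25
  J3 runs 2 units, time = 27
  J2 runs 2 units, time = 29
  J2 runs 1 units, time = 30
Finish times: [19, 30, 27]
Average turnaround = 76/3 = 25.3333

25.3333


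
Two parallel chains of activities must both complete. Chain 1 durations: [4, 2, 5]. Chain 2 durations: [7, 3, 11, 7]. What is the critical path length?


Path A total = 4 + 2 + 5 = 11
Path B total = 7 + 3 + 11 + 7 = 28
Critical path = longest path = max(11, 28) = 28

28


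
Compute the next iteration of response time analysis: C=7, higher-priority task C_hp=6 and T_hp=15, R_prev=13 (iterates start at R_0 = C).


R_next = C + ceil(R_prev / T_hp) * C_hp
ceil(13 / 15) = ceil(0.8667) = 1
Interference = 1 * 6 = 6
R_next = 7 + 6 = 13
R_next = R_prev, so the iteration has converged (response time = 13).

13


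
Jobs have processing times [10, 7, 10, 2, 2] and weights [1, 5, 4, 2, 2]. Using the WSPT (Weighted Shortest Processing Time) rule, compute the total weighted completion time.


Compute p/w ratios and sort ascending (WSPT): [(2, 2), (2, 2), (7, 5), (10, 4), (10, 1)]
Compute weighted completion times:
  Job (p=2,w=2): C=2, w*C=2*2=4
  Job (p=2,w=2): C=4, w*C=2*4=8
  Job (p=7,w=5): C=11, w*C=5*11=55
  Job (p=10,w=4): C=21, w*C=4*21=84
  Job (p=10,w=1): C=31, w*C=1*31=31
Total weighted completion time = 182

182


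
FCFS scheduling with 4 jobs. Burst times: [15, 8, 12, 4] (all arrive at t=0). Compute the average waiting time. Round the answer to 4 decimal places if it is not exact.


FCFS order (as given): [15, 8, 12, 4]
Waiting times:
  Job 1: wait = 0
  Job 2: wait = 15
  Job 3: wait = 23
  Job 4: wait = 35
Sum of waiting times = 73
Average waiting time = 73/4 = 18.25

18.25


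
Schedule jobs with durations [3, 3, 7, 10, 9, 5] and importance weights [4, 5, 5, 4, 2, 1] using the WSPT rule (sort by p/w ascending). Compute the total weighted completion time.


Compute p/w ratios and sort ascending (WSPT): [(3, 5), (3, 4), (7, 5), (10, 4), (9, 2), (5, 1)]
Compute weighted completion times:
  Job (p=3,w=5): C=3, w*C=5*3=15
  Job (p=3,w=4): C=6, w*C=4*6=24
  Job (p=7,w=5): C=13, w*C=5*13=65
  Job (p=10,w=4): C=23, w*C=4*23=92
  Job (p=9,w=2): C=32, w*C=2*32=64
  Job (p=5,w=1): C=37, w*C=1*37=37
Total weighted completion time = 297

297


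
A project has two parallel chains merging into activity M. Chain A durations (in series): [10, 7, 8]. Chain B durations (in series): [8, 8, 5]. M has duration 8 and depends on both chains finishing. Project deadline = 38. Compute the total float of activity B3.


Forward pass: ES(B3) = sum of predecessors on chain B = 16
EF = ES + duration = 16 + 5 = 21
Backward pass: LF(M) = deadline = 38; LS(M) = 38 - 8 = 30
LF(B3) = LS(M) - sum(successors on chain B) = 30 - 0 = 30
LS = LF - duration = 30 - 5 = 25
Total float = LS - ES = 25 - 16 = 9

9


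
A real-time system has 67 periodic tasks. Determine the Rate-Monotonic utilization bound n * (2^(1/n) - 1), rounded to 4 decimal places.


Compute 2^(1/67) = 1.0103991798
Subtract 1: 1.0103991798 - 1 = 0.0103991798
Multiply by n: 67 * 0.0103991798 = 0.6967450466
Round to 4 dp: 0.6967

0.6967


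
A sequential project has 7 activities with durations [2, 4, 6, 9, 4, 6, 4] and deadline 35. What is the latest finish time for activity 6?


LF(activity 6) = deadline - sum of successor durations
Successors: activities 7 through 7 with durations [4]
Sum of successor durations = 4
LF = 35 - 4 = 31

31


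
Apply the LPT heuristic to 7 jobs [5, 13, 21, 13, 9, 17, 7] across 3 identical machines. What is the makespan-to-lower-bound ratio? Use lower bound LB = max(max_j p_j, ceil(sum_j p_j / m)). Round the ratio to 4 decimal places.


LPT order: [21, 17, 13, 13, 9, 7, 5]
Machine loads after assignment: [28, 31, 26]
LPT makespan = 31
Lower bound = max(max_job, ceil(total/3)) = max(21, 29) = 29
Ratio = 31 / 29 = 1.069

1.069


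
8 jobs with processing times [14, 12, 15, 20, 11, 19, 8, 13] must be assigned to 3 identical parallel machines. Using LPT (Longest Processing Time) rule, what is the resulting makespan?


Sort jobs in decreasing order (LPT): [20, 19, 15, 14, 13, 12, 11, 8]
Assign each job to the least loaded machine:
  Machine 1: jobs [20, 12, 8], load = 40
  Machine 2: jobs [19, 13], load = 32
  Machine 3: jobs [15, 14, 11], load = 40
Makespan = max load = 40

40


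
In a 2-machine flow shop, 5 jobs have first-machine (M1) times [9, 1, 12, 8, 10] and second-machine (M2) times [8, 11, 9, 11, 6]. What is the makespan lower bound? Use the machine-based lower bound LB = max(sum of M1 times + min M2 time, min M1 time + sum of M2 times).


LB1 = sum(M1 times) + min(M2 times) = 40 + 6 = 46
LB2 = min(M1 times) + sum(M2 times) = 1 + 45 = 46
Lower bound = max(LB1, LB2) = max(46, 46) = 46

46


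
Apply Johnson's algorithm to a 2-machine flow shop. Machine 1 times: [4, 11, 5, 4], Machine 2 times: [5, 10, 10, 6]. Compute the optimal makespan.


Apply Johnson's rule:
  Group 1 (a <= b): [(1, 4, 5), (4, 4, 6), (3, 5, 10)]
  Group 2 (a > b): [(2, 11, 10)]
Optimal job order: [1, 4, 3, 2]
Schedule:
  Job 1: M1 done at 4, M2 done at 9
  Job 4: M1 done at 8, M2 done at 15
  Job 3: M1 done at 13, M2 done at 25
  Job 2: M1 done at 24, M2 done at 35
Makespan = 35

35


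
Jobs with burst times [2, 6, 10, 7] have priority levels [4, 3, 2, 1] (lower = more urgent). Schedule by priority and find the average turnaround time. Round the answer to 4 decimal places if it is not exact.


Sort by priority (ascending = highest first):
Order: [(1, 7), (2, 10), (3, 6), (4, 2)]
Completion times:
  Priority 1, burst=7, C=7
  Priority 2, burst=10, C=17
  Priority 3, burst=6, C=23
  Priority 4, burst=2, C=25
Average turnaround = 72/4 = 18.0

18.0


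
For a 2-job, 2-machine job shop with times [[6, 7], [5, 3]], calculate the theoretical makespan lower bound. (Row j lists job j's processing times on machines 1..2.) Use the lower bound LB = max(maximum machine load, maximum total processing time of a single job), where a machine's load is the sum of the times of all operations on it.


Machine loads:
  Machine 1: 6 + 5 = 11
  Machine 2: 7 + 3 = 10
Max machine load = 11
Job totals:
  Job 1: 13
  Job 2: 8
Max job total = 13
Lower bound = max(11, 13) = 13

13


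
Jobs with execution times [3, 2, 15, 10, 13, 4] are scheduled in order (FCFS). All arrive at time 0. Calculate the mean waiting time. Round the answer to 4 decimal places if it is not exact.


FCFS order (as given): [3, 2, 15, 10, 13, 4]
Waiting times:
  Job 1: wait = 0
  Job 2: wait = 3
  Job 3: wait = 5
  Job 4: wait = 20
  Job 5: wait = 30
  Job 6: wait = 43
Sum of waiting times = 101
Average waiting time = 101/6 = 16.8333

16.8333


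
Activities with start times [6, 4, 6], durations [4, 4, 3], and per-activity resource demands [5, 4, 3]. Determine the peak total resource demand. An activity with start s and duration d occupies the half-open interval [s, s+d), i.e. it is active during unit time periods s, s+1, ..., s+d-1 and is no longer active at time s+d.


Each activity i is active on [start_i, start_i + duration_i).
Compute total resource usage per time slot:
  t=0: active resources = [], total = 0
  t=1: active resources = [], total = 0
  t=2: active resources = [], total = 0
  t=3: active resources = [], total = 0
  t=4: active resources = [4], total = 4
  t=5: active resources = [4], total = 4
  t=6: active resources = [5, 4, 3], total = 12
  t=7: active resources = [5, 4, 3], total = 12
  t=8: active resources = [5, 3], total = 8
  t=9: active resources = [5], total = 5
Peak resource demand = 12

12


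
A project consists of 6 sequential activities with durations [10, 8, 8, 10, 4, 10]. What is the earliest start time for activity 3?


Activity 3 starts after activities 1 through 2 complete.
Predecessor durations: [10, 8]
ES = 10 + 8 = 18

18


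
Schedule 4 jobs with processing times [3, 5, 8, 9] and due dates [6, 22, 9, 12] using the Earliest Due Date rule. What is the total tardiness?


Sort by due date (EDD order): [(3, 6), (8, 9), (9, 12), (5, 22)]
Compute completion times and tardiness:
  Job 1: p=3, d=6, C=3, tardiness=max(0,3-6)=0
  Job 2: p=8, d=9, C=11, tardiness=max(0,11-9)=2
  Job 3: p=9, d=12, C=20, tardiness=max(0,20-12)=8
  Job 4: p=5, d=22, C=25, tardiness=max(0,25-22)=3
Total tardiness = 13

13


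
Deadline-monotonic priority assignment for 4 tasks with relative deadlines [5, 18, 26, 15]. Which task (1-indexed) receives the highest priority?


Sort tasks by relative deadline (ascending):
  Task 1: deadline = 5
  Task 4: deadline = 15
  Task 2: deadline = 18
  Task 3: deadline = 26
Priority order (highest first): [1, 4, 2, 3]
Highest priority task = 1

1


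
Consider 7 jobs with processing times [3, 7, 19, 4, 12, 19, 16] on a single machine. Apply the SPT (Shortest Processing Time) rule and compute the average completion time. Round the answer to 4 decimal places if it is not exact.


Sort jobs by processing time (SPT order): [3, 4, 7, 12, 16, 19, 19]
Compute completion times sequentially:
  Job 1: processing = 3, completes at 3
  Job 2: processing = 4, completes at 7
  Job 3: processing = 7, completes at 14
  Job 4: processing = 12, completes at 26
  Job 5: processing = 16, completes at 42
  Job 6: processing = 19, completes at 61
  Job 7: processing = 19, completes at 80
Sum of completion times = 233
Average completion time = 233/7 = 33.2857

33.2857


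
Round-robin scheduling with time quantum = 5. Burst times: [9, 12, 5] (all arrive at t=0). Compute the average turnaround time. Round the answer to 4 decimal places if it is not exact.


Time quantum = 5
Execution trace:
  J1 runs 5 units, time = 5
  J2 runs 5 units, time = 10
  J3 runs 5 units, time = 15
  J1 runs 4 units, time = 19
  J2 runs 5 units, time = 24
  J2 runs 2 units, time = 26
Finish times: [19, 26, 15]
Average turnaround = 60/3 = 20.0

20.0


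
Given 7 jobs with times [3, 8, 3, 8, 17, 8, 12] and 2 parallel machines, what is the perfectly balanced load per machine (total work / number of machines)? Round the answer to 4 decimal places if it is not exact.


Total processing time = 3 + 8 + 3 + 8 + 17 + 8 + 12 = 59
Number of machines = 2
Ideal balanced load = 59 / 2 = 29.5

29.5


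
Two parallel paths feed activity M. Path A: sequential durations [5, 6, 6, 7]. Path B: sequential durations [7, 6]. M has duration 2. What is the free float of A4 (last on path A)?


ES(A4) = sum of predecessors on chain A = 17
EF(A4) = ES + duration = 17 + 7 = 24
Successor of A4 is M. ES(M) = max(sum(A), sum(B)) = max(24, 13) = 24
Free float = ES(successor) - EF(current) = 24 - 24 = 0

0


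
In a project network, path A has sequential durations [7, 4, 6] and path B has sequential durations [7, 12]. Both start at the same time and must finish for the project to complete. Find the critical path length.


Path A total = 7 + 4 + 6 = 17
Path B total = 7 + 12 = 19
Critical path = longest path = max(17, 19) = 19

19


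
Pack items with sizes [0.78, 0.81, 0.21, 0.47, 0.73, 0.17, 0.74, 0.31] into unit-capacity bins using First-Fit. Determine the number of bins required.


Place items sequentially using First-Fit:
  Item 0.78 -> new Bin 1
  Item 0.81 -> new Bin 2
  Item 0.21 -> Bin 1 (now 0.99)
  Item 0.47 -> new Bin 3
  Item 0.73 -> new Bin 4
  Item 0.17 -> Bin 2 (now 0.98)
  Item 0.74 -> new Bin 5
  Item 0.31 -> Bin 3 (now 0.78)
Total bins used = 5

5


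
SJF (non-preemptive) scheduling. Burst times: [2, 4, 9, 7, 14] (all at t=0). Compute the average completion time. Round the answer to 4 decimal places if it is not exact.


SJF order (ascending): [2, 4, 7, 9, 14]
Completion times:
  Job 1: burst=2, C=2
  Job 2: burst=4, C=6
  Job 3: burst=7, C=13
  Job 4: burst=9, C=22
  Job 5: burst=14, C=36
Average completion = 79/5 = 15.8

15.8


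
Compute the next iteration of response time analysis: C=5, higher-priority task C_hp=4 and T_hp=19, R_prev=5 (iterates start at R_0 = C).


R_next = C + ceil(R_prev / T_hp) * C_hp
ceil(5 / 19) = ceil(0.2632) = 1
Interference = 1 * 4 = 4
R_next = 5 + 4 = 9

9


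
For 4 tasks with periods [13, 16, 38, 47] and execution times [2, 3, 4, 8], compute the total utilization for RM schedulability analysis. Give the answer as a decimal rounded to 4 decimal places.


Compute individual utilizations (exact fractions):
  Task 1: C/T = 2/13 (approx. 0.1538)
  Task 2: C/T = 3/16 (approx. 0.1875)
  Task 3: C/T = 4/38 = 2/19 (approx. 0.1053)
  Task 4: C/T = 8/47 (approx. 0.1702)
Total utilization U = 2/13 + 3/16 + 2/19 + 8/47 = 114571/185744
Rounded to 4 decimal places: U = 0.6168
RM (Liu & Layland) bound for 4 tasks = 0.756828; compare with U = 114571/185744 (approx. 0.616822)
U <= bound, so schedulable by RM sufficient condition.

0.6168


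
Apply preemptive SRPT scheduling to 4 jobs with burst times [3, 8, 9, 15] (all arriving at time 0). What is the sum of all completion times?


Since all jobs arrive at t=0, SRPT equals SPT ordering.
SPT order: [3, 8, 9, 15]
Completion times:
  Job 1: p=3, C=3
  Job 2: p=8, C=11
  Job 3: p=9, C=20
  Job 4: p=15, C=35
Total completion time = 3 + 11 + 20 + 35 = 69

69


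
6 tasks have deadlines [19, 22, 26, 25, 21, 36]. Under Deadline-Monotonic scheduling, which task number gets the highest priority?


Sort tasks by relative deadline (ascending):
  Task 1: deadline = 19
  Task 5: deadline = 21
  Task 2: deadline = 22
  Task 4: deadline = 25
  Task 3: deadline = 26
  Task 6: deadline = 36
Priority order (highest first): [1, 5, 2, 4, 3, 6]
Highest priority task = 1

1


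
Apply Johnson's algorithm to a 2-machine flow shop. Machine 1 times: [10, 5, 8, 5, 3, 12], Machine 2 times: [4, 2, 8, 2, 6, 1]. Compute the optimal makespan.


Apply Johnson's rule:
  Group 1 (a <= b): [(5, 3, 6), (3, 8, 8)]
  Group 2 (a > b): [(1, 10, 4), (2, 5, 2), (4, 5, 2), (6, 12, 1)]
Optimal job order: [5, 3, 1, 2, 4, 6]
Schedule:
  Job 5: M1 done at 3, M2 done at 9
  Job 3: M1 done at 11, M2 done at 19
  Job 1: M1 done at 21, M2 done at 25
  Job 2: M1 done at 26, M2 done at 28
  Job 4: M1 done at 31, M2 done at 33
  Job 6: M1 done at 43, M2 done at 44
Makespan = 44

44


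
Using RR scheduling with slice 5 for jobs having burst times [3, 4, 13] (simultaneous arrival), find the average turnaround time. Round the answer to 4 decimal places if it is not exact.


Time quantum = 5
Execution trace:
  J1 runs 3 units, time = 3
  J2 runs 4 units, time = 7
  J3 runs 5 units, time = 12
  J3 runs 5 units, time = 17
  J3 runs 3 units, time = 20
Finish times: [3, 7, 20]
Average turnaround = 30/3 = 10.0

10.0


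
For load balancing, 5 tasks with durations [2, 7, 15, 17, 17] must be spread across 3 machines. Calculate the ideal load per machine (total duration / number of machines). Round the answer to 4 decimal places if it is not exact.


Total processing time = 2 + 7 + 15 + 17 + 17 = 58
Number of machines = 3
Ideal balanced load = 58 / 3 = 19.3333

19.3333


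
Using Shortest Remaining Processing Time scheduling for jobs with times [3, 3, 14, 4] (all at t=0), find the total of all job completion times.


Since all jobs arrive at t=0, SRPT equals SPT ordering.
SPT order: [3, 3, 4, 14]
Completion times:
  Job 1: p=3, C=3
  Job 2: p=3, C=6
  Job 3: p=4, C=10
  Job 4: p=14, C=24
Total completion time = 3 + 6 + 10 + 24 = 43

43


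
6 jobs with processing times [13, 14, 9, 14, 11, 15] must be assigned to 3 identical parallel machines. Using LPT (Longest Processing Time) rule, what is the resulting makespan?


Sort jobs in decreasing order (LPT): [15, 14, 14, 13, 11, 9]
Assign each job to the least loaded machine:
  Machine 1: jobs [15, 9], load = 24
  Machine 2: jobs [14, 13], load = 27
  Machine 3: jobs [14, 11], load = 25
Makespan = max load = 27

27


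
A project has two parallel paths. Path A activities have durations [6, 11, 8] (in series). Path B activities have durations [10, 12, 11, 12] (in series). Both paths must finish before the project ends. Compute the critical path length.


Path A total = 6 + 11 + 8 = 25
Path B total = 10 + 12 + 11 + 12 = 45
Critical path = longest path = max(25, 45) = 45

45


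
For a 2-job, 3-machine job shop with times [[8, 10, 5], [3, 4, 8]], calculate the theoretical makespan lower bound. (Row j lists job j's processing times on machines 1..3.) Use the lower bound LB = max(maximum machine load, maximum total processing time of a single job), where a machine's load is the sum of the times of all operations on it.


Machine loads:
  Machine 1: 8 + 3 = 11
  Machine 2: 10 + 4 = 14
  Machine 3: 5 + 8 = 13
Max machine load = 14
Job totals:
  Job 1: 23
  Job 2: 15
Max job total = 23
Lower bound = max(14, 23) = 23

23


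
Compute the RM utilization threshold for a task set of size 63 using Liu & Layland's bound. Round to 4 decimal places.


Compute 2^(1/63) = 1.0110630845
Subtract 1: 1.0110630845 - 1 = 0.0110630845
Multiply by n: 63 * 0.0110630845 = 0.6969743235
Round to 4 dp: 0.6970

0.6970


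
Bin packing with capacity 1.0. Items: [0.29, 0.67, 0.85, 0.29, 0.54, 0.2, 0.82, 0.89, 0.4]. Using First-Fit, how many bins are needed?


Place items sequentially using First-Fit:
  Item 0.29 -> new Bin 1
  Item 0.67 -> Bin 1 (now 0.96)
  Item 0.85 -> new Bin 2
  Item 0.29 -> new Bin 3
  Item 0.54 -> Bin 3 (now 0.83)
  Item 0.2 -> new Bin 4
  Item 0.82 -> new Bin 5
  Item 0.89 -> new Bin 6
  Item 0.4 -> Bin 4 (now 0.6)
Total bins used = 6

6


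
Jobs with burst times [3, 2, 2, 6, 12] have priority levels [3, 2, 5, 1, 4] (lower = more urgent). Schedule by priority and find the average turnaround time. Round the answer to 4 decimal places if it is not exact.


Sort by priority (ascending = highest first):
Order: [(1, 6), (2, 2), (3, 3), (4, 12), (5, 2)]
Completion times:
  Priority 1, burst=6, C=6
  Priority 2, burst=2, C=8
  Priority 3, burst=3, C=11
  Priority 4, burst=12, C=23
  Priority 5, burst=2, C=25
Average turnaround = 73/5 = 14.6

14.6


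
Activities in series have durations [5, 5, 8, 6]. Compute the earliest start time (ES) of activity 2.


Activity 2 starts after activities 1 through 1 complete.
Predecessor durations: [5]
ES = 5 = 5

5


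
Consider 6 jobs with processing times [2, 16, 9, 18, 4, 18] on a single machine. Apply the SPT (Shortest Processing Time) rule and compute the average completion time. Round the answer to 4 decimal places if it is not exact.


Sort jobs by processing time (SPT order): [2, 4, 9, 16, 18, 18]
Compute completion times sequentially:
  Job 1: processing = 2, completes at 2
  Job 2: processing = 4, completes at 6
  Job 3: processing = 9, completes at 15
  Job 4: processing = 16, completes at 31
  Job 5: processing = 18, completes at 49
  Job 6: processing = 18, completes at 67
Sum of completion times = 170
Average completion time = 170/6 = 28.3333

28.3333


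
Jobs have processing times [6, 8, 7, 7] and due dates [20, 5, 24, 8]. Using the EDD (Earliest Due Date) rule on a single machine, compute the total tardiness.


Sort by due date (EDD order): [(8, 5), (7, 8), (6, 20), (7, 24)]
Compute completion times and tardiness:
  Job 1: p=8, d=5, C=8, tardiness=max(0,8-5)=3
  Job 2: p=7, d=8, C=15, tardiness=max(0,15-8)=7
  Job 3: p=6, d=20, C=21, tardiness=max(0,21-20)=1
  Job 4: p=7, d=24, C=28, tardiness=max(0,28-24)=4
Total tardiness = 15

15


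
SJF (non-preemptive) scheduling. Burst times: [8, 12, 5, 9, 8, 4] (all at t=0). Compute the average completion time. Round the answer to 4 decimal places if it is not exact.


SJF order (ascending): [4, 5, 8, 8, 9, 12]
Completion times:
  Job 1: burst=4, C=4
  Job 2: burst=5, C=9
  Job 3: burst=8, C=17
  Job 4: burst=8, C=25
  Job 5: burst=9, C=34
  Job 6: burst=12, C=46
Average completion = 135/6 = 22.5

22.5


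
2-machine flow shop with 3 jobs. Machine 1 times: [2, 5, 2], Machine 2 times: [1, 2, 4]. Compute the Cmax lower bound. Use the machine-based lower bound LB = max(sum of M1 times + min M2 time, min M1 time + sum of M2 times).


LB1 = sum(M1 times) + min(M2 times) = 9 + 1 = 10
LB2 = min(M1 times) + sum(M2 times) = 2 + 7 = 9
Lower bound = max(LB1, LB2) = max(10, 9) = 10

10


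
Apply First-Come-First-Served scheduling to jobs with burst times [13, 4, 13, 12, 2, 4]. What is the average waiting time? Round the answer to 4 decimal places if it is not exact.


FCFS order (as given): [13, 4, 13, 12, 2, 4]
Waiting times:
  Job 1: wait = 0
  Job 2: wait = 13
  Job 3: wait = 17
  Job 4: wait = 30
  Job 5: wait = 42
  Job 6: wait = 44
Sum of waiting times = 146
Average waiting time = 146/6 = 24.3333

24.3333
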